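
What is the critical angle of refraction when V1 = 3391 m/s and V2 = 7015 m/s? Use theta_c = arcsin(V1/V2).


V1/V2 = 3391/7015 = 0.483393
theta_c = arcsin(0.483393) = 28.9072 degrees

28.9072


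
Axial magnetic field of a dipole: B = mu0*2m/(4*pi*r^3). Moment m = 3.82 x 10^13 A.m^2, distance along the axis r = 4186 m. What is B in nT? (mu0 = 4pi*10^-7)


m = 3.82 x 10^13 = 38200000000000 A.m^2
2m = 76400000000000 A.m^2
r^3 = 4186^3 = 73349586856
B = (4pi*10^-7) * 76400000000000 / (4*pi * 73349586856) * 1e9
= 96007071.493704 / 921738092842.62 * 1e9
= 104158.7326 nT

104158.7326


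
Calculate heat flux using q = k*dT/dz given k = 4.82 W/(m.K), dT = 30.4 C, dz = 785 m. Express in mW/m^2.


q = k * dT / dz * 1000
= 4.82 * 30.4 / 785 * 1000
= 0.18666 * 1000
= 186.6599 mW/m^2

186.6599


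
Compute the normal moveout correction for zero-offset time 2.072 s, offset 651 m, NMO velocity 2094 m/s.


x/Vnmo = 651/2094 = 0.310888
(x/Vnmo)^2 = 0.096652
t0^2 = 4.293184
sqrt(4.293184 + 0.096652) = 2.095193
dt = 2.095193 - 2.072 = 0.023193

0.023193


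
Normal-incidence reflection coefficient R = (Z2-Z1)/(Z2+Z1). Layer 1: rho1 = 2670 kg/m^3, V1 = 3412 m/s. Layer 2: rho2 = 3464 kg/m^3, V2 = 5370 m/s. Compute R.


Z1 = 2670 * 3412 = 9110040
Z2 = 3464 * 5370 = 18601680
R = (18601680 - 9110040) / (18601680 + 9110040) = 9491640 / 27711720 = 0.3425

0.3425


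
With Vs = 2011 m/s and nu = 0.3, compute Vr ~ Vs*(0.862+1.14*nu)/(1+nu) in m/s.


Numerator factor = 0.862 + 1.14*0.3 = 1.204
Denominator = 1 + 0.3 = 1.3
Vr = 2011 * 1.204 / 1.3 = 1862.5 m/s

1862.5


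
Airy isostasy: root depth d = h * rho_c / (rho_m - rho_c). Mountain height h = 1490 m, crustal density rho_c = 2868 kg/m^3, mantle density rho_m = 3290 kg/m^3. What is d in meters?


rho_m - rho_c = 3290 - 2868 = 422
d = 1490 * 2868 / 422
= 4273320 / 422
= 10126.35 m

10126.35


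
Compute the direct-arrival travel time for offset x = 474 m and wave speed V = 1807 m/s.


t = x / V
= 474 / 1807
= 0.2623 s

0.2623


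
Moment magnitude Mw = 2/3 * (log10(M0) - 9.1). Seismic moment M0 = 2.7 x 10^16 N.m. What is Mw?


log10(M0) = log10(2.7 x 10^16) = 16.4314
Mw = 2/3 * (16.4314 - 9.1)
= 2/3 * 7.3314
= 4.89

4.89


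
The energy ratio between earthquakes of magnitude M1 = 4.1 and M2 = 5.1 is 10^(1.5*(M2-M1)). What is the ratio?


M2 - M1 = 5.1 - 4.1 = 1.0
1.5 * 1.0 = 1.5
ratio = 10^1.5 = 31.62

31.62


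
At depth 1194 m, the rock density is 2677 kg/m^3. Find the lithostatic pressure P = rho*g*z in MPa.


P = rho * g * z / 1e6
= 2677 * 9.81 * 1194 / 1e6
= 31356075.78 / 1e6
= 31.3561 MPa

31.3561


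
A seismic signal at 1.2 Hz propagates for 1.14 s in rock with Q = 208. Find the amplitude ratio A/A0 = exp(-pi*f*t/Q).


pi*f*t/Q = pi*1.2*1.14/208 = 0.020662
A/A0 = exp(-0.020662) = 0.97955

0.97955


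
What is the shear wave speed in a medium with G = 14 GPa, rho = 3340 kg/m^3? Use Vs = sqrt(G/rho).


Convert G to Pa: G = 14e9 Pa
Compute G/rho = 14e9 / 3340 = 4191616.7665
Vs = sqrt(4191616.7665) = 2047.34 m/s

2047.34


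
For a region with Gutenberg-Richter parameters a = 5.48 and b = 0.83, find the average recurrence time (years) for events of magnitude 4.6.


log10(N) = 5.48 - 0.83*4.6 = 1.662
N = 10^1.662 = 45.919801
T = 1/N = 1/45.919801 = 0.0218 years

0.0218


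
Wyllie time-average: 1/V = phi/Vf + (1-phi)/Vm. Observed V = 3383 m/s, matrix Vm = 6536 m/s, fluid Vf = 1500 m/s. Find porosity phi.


1/V - 1/Vm = 1/3383 - 1/6536 = 0.0001426
1/Vf - 1/Vm = 1/1500 - 1/6536 = 0.00051367
phi = 0.0001426 / 0.00051367 = 0.2776

0.2776


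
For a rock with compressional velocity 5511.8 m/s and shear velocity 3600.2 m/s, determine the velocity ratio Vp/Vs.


Vp/Vs = 5511.8 / 3600.2
= 1.531

1.531


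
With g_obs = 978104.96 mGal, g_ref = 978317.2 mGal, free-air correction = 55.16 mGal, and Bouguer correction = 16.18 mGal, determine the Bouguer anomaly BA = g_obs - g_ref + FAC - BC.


BA = g_obs - g_ref + FAC - BC
= 978104.96 - 978317.2 + 55.16 - 16.18
= -173.26 mGal

-173.26


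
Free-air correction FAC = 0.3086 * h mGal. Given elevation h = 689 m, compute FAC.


FAC = 0.3086 * h
= 0.3086 * 689
= 212.6254 mGal

212.6254


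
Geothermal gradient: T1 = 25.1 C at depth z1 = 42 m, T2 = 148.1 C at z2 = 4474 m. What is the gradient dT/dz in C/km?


dT = 148.1 - 25.1 = 123.0 C
dz = 4474 - 42 = 4432 m
gradient = dT/dz * 1000 = 123.0/4432 * 1000 = 27.7527 C/km

27.7527


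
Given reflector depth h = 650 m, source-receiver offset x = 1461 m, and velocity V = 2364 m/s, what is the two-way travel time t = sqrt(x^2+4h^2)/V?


x^2 + 4h^2 = 1461^2 + 4*650^2 = 2134521 + 1690000 = 3824521
sqrt(3824521) = 1955.6383
t = 1955.6383 / 2364 = 0.8273 s

0.8273


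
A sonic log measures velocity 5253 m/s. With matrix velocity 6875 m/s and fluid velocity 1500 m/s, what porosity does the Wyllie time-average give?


1/V - 1/Vm = 1/5253 - 1/6875 = 4.491e-05
1/Vf - 1/Vm = 1/1500 - 1/6875 = 0.00052121
phi = 4.491e-05 / 0.00052121 = 0.0862

0.0862


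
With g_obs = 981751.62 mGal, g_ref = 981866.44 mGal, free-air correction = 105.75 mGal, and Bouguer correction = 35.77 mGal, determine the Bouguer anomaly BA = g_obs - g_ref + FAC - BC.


BA = g_obs - g_ref + FAC - BC
= 981751.62 - 981866.44 + 105.75 - 35.77
= -44.84 mGal

-44.84


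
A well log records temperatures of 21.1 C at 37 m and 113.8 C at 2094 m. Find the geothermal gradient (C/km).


dT = 113.8 - 21.1 = 92.7 C
dz = 2094 - 37 = 2057 m
gradient = dT/dz * 1000 = 92.7/2057 * 1000 = 45.0656 C/km

45.0656


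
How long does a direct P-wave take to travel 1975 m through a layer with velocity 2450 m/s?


t = x / V
= 1975 / 2450
= 0.8061 s

0.8061


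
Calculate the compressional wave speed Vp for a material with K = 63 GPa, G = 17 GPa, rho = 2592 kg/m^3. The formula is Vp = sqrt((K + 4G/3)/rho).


First compute the effective modulus:
K + 4G/3 = 63e9 + 4*17e9/3 = 85666666666.67 Pa
Then divide by density:
85666666666.67 / 2592 = 33050411.5226 Pa/(kg/m^3)
Take the square root:
Vp = sqrt(33050411.5226) = 5748.95 m/s

5748.95


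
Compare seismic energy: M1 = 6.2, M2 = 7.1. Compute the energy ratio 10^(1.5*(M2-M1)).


M2 - M1 = 7.1 - 6.2 = 0.9
1.5 * 0.9 = 1.35
ratio = 10^1.35 = 22.39

22.39


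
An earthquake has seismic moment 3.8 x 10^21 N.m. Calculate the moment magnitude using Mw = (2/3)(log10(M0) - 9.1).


log10(M0) = log10(3.8 x 10^21) = 21.5798
Mw = 2/3 * (21.5798 - 9.1)
= 2/3 * 12.4798
= 8.32

8.32


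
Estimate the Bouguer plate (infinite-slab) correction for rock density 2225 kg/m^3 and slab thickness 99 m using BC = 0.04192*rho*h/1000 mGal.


BC = 0.04192 * rho * h / 1000
= 0.04192 * 2225 * 99 / 1000
= 9.2339 mGal

9.2339


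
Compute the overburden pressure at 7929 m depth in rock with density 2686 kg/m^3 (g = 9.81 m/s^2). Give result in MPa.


P = rho * g * z / 1e6
= 2686 * 9.81 * 7929 / 1e6
= 208926454.14 / 1e6
= 208.9265 MPa

208.9265


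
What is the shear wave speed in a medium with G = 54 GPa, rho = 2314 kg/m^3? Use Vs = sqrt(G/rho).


Convert G to Pa: G = 54e9 Pa
Compute G/rho = 54e9 / 2314 = 23336214.3475
Vs = sqrt(23336214.3475) = 4830.76 m/s

4830.76


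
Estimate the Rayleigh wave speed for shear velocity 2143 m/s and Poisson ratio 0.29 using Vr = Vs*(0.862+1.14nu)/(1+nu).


Numerator factor = 0.862 + 1.14*0.29 = 1.1926
Denominator = 1 + 0.29 = 1.29
Vr = 2143 * 1.1926 / 1.29 = 1981.2 m/s

1981.2


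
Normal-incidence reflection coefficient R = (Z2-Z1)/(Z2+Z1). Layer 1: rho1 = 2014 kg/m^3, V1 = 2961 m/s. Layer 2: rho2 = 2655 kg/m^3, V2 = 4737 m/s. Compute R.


Z1 = 2014 * 2961 = 5963454
Z2 = 2655 * 4737 = 12576735
R = (12576735 - 5963454) / (12576735 + 5963454) = 6613281 / 18540189 = 0.3567

0.3567


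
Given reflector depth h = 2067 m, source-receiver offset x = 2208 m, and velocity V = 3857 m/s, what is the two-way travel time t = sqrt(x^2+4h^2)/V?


x^2 + 4h^2 = 2208^2 + 4*2067^2 = 4875264 + 17089956 = 21965220
sqrt(21965220) = 4686.7067
t = 4686.7067 / 3857 = 1.2151 s

1.2151


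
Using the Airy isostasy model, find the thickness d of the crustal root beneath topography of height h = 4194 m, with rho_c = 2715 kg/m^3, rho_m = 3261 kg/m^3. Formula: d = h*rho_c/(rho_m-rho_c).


rho_m - rho_c = 3261 - 2715 = 546
d = 4194 * 2715 / 546
= 11386710 / 546
= 20854.78 m

20854.78


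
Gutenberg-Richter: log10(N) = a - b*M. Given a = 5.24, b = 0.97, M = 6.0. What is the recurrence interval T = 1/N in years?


log10(N) = 5.24 - 0.97*6.0 = -0.58
N = 10^-0.58 = 0.263027
T = 1/N = 1/0.263027 = 3.8019 years

3.8019


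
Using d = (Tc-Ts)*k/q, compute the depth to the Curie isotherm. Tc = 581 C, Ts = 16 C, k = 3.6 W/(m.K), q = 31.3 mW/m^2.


T_Curie - T_surf = 581 - 16 = 565 C
Convert q to W/m^2: 31.3 mW/m^2 = 0.0313 W/m^2
d = 565 * 3.6 / 0.0313 = 64984.03 m

64984.03


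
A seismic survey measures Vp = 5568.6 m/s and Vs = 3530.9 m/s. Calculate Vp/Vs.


Vp/Vs = 5568.6 / 3530.9
= 1.5771

1.5771


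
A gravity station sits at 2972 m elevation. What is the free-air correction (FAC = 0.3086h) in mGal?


FAC = 0.3086 * h
= 0.3086 * 2972
= 917.1592 mGal

917.1592


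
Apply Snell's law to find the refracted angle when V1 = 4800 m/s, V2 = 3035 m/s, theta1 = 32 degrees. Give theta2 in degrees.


sin(theta1) = sin(32 deg) = 0.529919
sin(theta2) = V2/V1 * sin(theta1) = 3035/4800 * 0.529919 = 0.335064
theta2 = arcsin(0.335064) = 19.5764 degrees

19.5764


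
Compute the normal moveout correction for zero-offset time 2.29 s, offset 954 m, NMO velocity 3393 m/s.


x/Vnmo = 954/3393 = 0.281167
(x/Vnmo)^2 = 0.079055
t0^2 = 5.2441
sqrt(5.2441 + 0.079055) = 2.307196
dt = 2.307196 - 2.29 = 0.017196

0.017196


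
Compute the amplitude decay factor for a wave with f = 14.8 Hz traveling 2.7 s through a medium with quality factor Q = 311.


pi*f*t/Q = pi*14.8*2.7/311 = 0.403659
A/A0 = exp(-0.403659) = 0.667872

0.667872


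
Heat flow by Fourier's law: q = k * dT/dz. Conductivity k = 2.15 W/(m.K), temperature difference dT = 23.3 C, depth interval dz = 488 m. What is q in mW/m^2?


q = k * dT / dz * 1000
= 2.15 * 23.3 / 488 * 1000
= 0.102654 * 1000
= 102.6537 mW/m^2

102.6537


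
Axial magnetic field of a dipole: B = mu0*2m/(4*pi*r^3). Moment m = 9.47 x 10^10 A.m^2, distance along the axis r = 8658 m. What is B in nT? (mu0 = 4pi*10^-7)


m = 9.47 x 10^10 = 94700000000 A.m^2
2m = 189400000000 A.m^2
r^3 = 8658^3 = 649012026312
B = (4pi*10^-7) * 189400000000 / (4*pi * 649012026312) * 1e9
= 238007.059436 / 8155725655812.82 * 1e9
= 29.1828 nT

29.1828


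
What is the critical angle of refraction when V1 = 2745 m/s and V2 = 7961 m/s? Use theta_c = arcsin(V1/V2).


V1/V2 = 2745/7961 = 0.344806
theta_c = arcsin(0.344806) = 20.1699 degrees

20.1699


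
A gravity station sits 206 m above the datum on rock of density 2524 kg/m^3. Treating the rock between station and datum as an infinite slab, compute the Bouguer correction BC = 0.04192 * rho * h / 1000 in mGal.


BC = 0.04192 * rho * h / 1000
= 0.04192 * 2524 * 206 / 1000
= 21.7961 mGal

21.7961


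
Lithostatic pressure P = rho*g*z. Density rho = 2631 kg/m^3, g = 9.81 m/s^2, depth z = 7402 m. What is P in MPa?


P = rho * g * z / 1e6
= 2631 * 9.81 * 7402 / 1e6
= 191046434.22 / 1e6
= 191.0464 MPa

191.0464


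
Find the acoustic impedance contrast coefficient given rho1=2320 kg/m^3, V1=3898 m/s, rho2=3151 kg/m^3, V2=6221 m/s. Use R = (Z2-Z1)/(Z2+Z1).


Z1 = 2320 * 3898 = 9043360
Z2 = 3151 * 6221 = 19602371
R = (19602371 - 9043360) / (19602371 + 9043360) = 10559011 / 28645731 = 0.3686

0.3686


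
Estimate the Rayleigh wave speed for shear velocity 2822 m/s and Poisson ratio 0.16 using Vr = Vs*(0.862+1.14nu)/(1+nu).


Numerator factor = 0.862 + 1.14*0.16 = 1.0444
Denominator = 1 + 0.16 = 1.16
Vr = 2822 * 1.0444 / 1.16 = 2540.77 m/s

2540.77


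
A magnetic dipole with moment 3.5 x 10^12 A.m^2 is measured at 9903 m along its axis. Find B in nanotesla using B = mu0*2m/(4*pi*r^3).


m = 3.5 x 10^12 = 3500000000000 A.m^2
2m = 7000000000000 A.m^2
r^3 = 9903^3 = 971181357327
B = (4pi*10^-7) * 7000000000000 / (4*pi * 971181357327) * 1e9
= 8796459.430051 / 12204224869927.47 * 1e9
= 720.7717 nT

720.7717


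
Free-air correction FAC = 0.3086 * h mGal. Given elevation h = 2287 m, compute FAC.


FAC = 0.3086 * h
= 0.3086 * 2287
= 705.7682 mGal

705.7682


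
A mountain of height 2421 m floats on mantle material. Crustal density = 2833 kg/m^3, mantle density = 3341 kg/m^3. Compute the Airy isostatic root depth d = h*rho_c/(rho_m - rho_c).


rho_m - rho_c = 3341 - 2833 = 508
d = 2421 * 2833 / 508
= 6858693 / 508
= 13501.36 m

13501.36


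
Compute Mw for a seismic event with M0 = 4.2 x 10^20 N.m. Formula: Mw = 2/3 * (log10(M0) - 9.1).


log10(M0) = log10(4.2 x 10^20) = 20.6232
Mw = 2/3 * (20.6232 - 9.1)
= 2/3 * 11.5232
= 7.68

7.68


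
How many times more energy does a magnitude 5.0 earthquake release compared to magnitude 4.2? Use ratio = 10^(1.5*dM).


M2 - M1 = 5.0 - 4.2 = 0.8
1.5 * 0.8 = 1.2
ratio = 10^1.2 = 15.85

15.85


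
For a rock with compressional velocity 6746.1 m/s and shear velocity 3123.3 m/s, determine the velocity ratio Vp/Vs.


Vp/Vs = 6746.1 / 3123.3
= 2.1599

2.1599


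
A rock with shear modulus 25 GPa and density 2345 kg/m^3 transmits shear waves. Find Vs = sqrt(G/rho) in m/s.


Convert G to Pa: G = 25e9 Pa
Compute G/rho = 25e9 / 2345 = 10660980.8102
Vs = sqrt(10660980.8102) = 3265.12 m/s

3265.12


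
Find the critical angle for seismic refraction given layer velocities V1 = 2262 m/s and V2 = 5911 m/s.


V1/V2 = 2262/5911 = 0.382676
theta_c = arcsin(0.382676) = 22.4996 degrees

22.4996


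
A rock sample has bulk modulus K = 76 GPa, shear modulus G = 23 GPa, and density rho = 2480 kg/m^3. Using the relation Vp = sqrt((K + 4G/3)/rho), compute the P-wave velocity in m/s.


First compute the effective modulus:
K + 4G/3 = 76e9 + 4*23e9/3 = 106666666666.67 Pa
Then divide by density:
106666666666.67 / 2480 = 43010752.6882 Pa/(kg/m^3)
Take the square root:
Vp = sqrt(43010752.6882) = 6558.26 m/s

6558.26


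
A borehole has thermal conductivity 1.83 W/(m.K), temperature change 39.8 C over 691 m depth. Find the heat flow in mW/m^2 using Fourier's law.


q = k * dT / dz * 1000
= 1.83 * 39.8 / 691 * 1000
= 0.105404 * 1000
= 105.4038 mW/m^2

105.4038


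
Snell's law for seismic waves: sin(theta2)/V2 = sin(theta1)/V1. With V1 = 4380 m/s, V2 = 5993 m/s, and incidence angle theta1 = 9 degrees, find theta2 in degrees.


sin(theta1) = sin(9 deg) = 0.156434
sin(theta2) = V2/V1 * sin(theta1) = 5993/4380 * 0.156434 = 0.214044
theta2 = arcsin(0.214044) = 12.3594 degrees

12.3594


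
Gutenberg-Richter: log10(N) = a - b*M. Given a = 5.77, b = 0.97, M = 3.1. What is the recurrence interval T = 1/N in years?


log10(N) = 5.77 - 0.97*3.1 = 2.763
N = 10^2.763 = 579.428696
T = 1/N = 1/579.428696 = 0.0017 years

0.0017


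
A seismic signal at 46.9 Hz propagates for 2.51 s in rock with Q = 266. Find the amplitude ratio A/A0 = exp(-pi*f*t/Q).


pi*f*t/Q = pi*46.9*2.51/266 = 1.39032
A/A0 = exp(-1.39032) = 0.248996

0.248996


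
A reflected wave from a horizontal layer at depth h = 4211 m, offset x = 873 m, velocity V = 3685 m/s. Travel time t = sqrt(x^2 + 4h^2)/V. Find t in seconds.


x^2 + 4h^2 = 873^2 + 4*4211^2 = 762129 + 70930084 = 71692213
sqrt(71692213) = 8467.1254
t = 8467.1254 / 3685 = 2.2977 s

2.2977


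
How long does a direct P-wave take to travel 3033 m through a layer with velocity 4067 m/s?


t = x / V
= 3033 / 4067
= 0.7458 s

0.7458


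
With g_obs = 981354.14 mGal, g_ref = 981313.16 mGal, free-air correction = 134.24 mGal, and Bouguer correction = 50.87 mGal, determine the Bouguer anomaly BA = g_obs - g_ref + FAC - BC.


BA = g_obs - g_ref + FAC - BC
= 981354.14 - 981313.16 + 134.24 - 50.87
= 124.35 mGal

124.35


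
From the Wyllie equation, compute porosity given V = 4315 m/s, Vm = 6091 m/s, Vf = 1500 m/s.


1/V - 1/Vm = 1/4315 - 1/6091 = 6.757e-05
1/Vf - 1/Vm = 1/1500 - 1/6091 = 0.00050249
phi = 6.757e-05 / 0.00050249 = 0.1345

0.1345


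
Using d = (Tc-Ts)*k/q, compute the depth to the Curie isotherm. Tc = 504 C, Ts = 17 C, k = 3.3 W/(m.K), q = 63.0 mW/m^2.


T_Curie - T_surf = 504 - 17 = 487 C
Convert q to W/m^2: 63.0 mW/m^2 = 0.063 W/m^2
d = 487 * 3.3 / 0.063 = 25509.52 m

25509.52


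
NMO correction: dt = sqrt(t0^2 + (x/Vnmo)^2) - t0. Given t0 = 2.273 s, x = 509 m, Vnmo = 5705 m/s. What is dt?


x/Vnmo = 509/5705 = 0.08922
(x/Vnmo)^2 = 0.00796
t0^2 = 5.166529
sqrt(5.166529 + 0.00796) = 2.27475
dt = 2.27475 - 2.273 = 0.00175

0.00175


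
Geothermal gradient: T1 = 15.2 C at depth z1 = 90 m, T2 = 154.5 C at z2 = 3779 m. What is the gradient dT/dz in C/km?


dT = 154.5 - 15.2 = 139.3 C
dz = 3779 - 90 = 3689 m
gradient = dT/dz * 1000 = 139.3/3689 * 1000 = 37.7609 C/km

37.7609


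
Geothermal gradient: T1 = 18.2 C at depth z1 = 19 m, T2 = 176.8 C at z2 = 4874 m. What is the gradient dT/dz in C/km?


dT = 176.8 - 18.2 = 158.6 C
dz = 4874 - 19 = 4855 m
gradient = dT/dz * 1000 = 158.6/4855 * 1000 = 32.6674 C/km

32.6674


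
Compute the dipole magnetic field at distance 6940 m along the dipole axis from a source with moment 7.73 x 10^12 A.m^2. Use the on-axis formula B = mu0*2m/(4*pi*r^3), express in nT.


m = 7.73 x 10^12 = 7730000000000 A.m^2
2m = 15460000000000 A.m^2
r^3 = 6940^3 = 334255384000
B = (4pi*10^-7) * 15460000000000 / (4*pi * 334255384000) * 1e9
= 19427608.969799 / 4200377035188.94 * 1e9
= 4625.206 nT

4625.206


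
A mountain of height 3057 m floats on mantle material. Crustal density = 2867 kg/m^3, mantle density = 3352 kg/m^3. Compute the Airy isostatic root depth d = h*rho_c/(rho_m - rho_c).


rho_m - rho_c = 3352 - 2867 = 485
d = 3057 * 2867 / 485
= 8764419 / 485
= 18070.97 m

18070.97


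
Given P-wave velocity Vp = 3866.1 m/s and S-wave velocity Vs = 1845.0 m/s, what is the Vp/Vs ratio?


Vp/Vs = 3866.1 / 1845.0
= 2.0954

2.0954


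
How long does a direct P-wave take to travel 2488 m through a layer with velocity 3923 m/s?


t = x / V
= 2488 / 3923
= 0.6342 s

0.6342


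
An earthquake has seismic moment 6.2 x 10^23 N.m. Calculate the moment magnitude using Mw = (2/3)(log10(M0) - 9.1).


log10(M0) = log10(6.2 x 10^23) = 23.7924
Mw = 2/3 * (23.7924 - 9.1)
= 2/3 * 14.6924
= 9.79

9.79


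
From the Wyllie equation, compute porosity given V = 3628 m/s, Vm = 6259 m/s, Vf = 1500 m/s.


1/V - 1/Vm = 1/3628 - 1/6259 = 0.00011586
1/Vf - 1/Vm = 1/1500 - 1/6259 = 0.0005069
phi = 0.00011586 / 0.0005069 = 0.2286

0.2286


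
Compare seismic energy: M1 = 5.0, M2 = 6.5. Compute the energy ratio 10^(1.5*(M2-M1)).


M2 - M1 = 6.5 - 5.0 = 1.5
1.5 * 1.5 = 2.25
ratio = 10^2.25 = 177.83

177.83


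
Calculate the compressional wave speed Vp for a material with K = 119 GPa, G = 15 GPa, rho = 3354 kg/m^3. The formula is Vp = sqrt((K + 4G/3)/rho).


First compute the effective modulus:
K + 4G/3 = 119e9 + 4*15e9/3 = 139000000000.0 Pa
Then divide by density:
139000000000.0 / 3354 = 41443053.071 Pa/(kg/m^3)
Take the square root:
Vp = sqrt(41443053.071) = 6437.63 m/s

6437.63


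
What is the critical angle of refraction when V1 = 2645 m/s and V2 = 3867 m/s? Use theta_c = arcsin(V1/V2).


V1/V2 = 2645/3867 = 0.683993
theta_c = arcsin(0.683993) = 43.1564 degrees

43.1564


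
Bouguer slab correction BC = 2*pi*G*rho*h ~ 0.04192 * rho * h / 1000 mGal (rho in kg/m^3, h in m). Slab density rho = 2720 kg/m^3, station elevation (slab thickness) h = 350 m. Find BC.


BC = 0.04192 * rho * h / 1000
= 0.04192 * 2720 * 350 / 1000
= 39.9078 mGal

39.9078


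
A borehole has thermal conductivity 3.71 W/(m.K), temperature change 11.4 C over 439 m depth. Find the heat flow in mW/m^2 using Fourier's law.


q = k * dT / dz * 1000
= 3.71 * 11.4 / 439 * 1000
= 0.096342 * 1000
= 96.3417 mW/m^2

96.3417


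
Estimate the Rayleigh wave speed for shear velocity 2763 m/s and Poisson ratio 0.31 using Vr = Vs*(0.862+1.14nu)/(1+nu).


Numerator factor = 0.862 + 1.14*0.31 = 1.2154
Denominator = 1 + 0.31 = 1.31
Vr = 2763 * 1.2154 / 1.31 = 2563.47 m/s

2563.47


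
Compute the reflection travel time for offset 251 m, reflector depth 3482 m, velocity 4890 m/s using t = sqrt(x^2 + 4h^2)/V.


x^2 + 4h^2 = 251^2 + 4*3482^2 = 63001 + 48497296 = 48560297
sqrt(48560297) = 6968.5219
t = 6968.5219 / 4890 = 1.4251 s

1.4251


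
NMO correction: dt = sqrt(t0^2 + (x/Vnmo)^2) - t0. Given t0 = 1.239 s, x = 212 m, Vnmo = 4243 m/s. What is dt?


x/Vnmo = 212/4243 = 0.049965
(x/Vnmo)^2 = 0.002496
t0^2 = 1.535121
sqrt(1.535121 + 0.002496) = 1.240007
dt = 1.240007 - 1.239 = 0.001007

0.001007


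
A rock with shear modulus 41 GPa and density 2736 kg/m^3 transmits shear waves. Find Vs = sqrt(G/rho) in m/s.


Convert G to Pa: G = 41e9 Pa
Compute G/rho = 41e9 / 2736 = 14985380.117
Vs = sqrt(14985380.117) = 3871.1 m/s

3871.1


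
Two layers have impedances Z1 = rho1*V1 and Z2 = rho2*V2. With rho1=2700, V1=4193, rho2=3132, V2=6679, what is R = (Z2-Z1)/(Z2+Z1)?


Z1 = 2700 * 4193 = 11321100
Z2 = 3132 * 6679 = 20918628
R = (20918628 - 11321100) / (20918628 + 11321100) = 9597528 / 32239728 = 0.2977

0.2977


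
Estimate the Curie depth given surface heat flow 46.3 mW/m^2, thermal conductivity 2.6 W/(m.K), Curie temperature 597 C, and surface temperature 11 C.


T_Curie - T_surf = 597 - 11 = 586 C
Convert q to W/m^2: 46.3 mW/m^2 = 0.0463 W/m^2
d = 586 * 2.6 / 0.0463 = 32907.13 m

32907.13


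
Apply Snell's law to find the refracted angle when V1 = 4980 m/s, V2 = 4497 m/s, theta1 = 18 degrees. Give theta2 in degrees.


sin(theta1) = sin(18 deg) = 0.309017
sin(theta2) = V2/V1 * sin(theta1) = 4497/4980 * 0.309017 = 0.279046
theta2 = arcsin(0.279046) = 16.2033 degrees

16.2033


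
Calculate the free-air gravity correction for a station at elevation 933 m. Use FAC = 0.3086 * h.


FAC = 0.3086 * h
= 0.3086 * 933
= 287.9238 mGal

287.9238


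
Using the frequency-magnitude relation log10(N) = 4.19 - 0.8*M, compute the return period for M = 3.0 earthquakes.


log10(N) = 4.19 - 0.8*3.0 = 1.79
N = 10^1.79 = 61.6595
T = 1/N = 1/61.6595 = 0.0162 years

0.0162


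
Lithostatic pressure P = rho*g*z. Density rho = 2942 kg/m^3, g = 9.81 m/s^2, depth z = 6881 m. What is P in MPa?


P = rho * g * z / 1e6
= 2942 * 9.81 * 6881 / 1e6
= 198592678.62 / 1e6
= 198.5927 MPa

198.5927


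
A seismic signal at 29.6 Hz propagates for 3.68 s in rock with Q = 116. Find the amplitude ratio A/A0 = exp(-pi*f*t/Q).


pi*f*t/Q = pi*29.6*3.68/116 = 2.950064
A/A0 = exp(-2.950064) = 0.052336

0.052336


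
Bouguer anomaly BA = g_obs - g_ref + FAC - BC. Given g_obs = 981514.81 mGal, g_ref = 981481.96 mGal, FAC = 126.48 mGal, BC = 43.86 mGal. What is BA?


BA = g_obs - g_ref + FAC - BC
= 981514.81 - 981481.96 + 126.48 - 43.86
= 115.47 mGal

115.47


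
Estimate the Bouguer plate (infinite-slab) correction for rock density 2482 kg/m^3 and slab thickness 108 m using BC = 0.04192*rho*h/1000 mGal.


BC = 0.04192 * rho * h / 1000
= 0.04192 * 2482 * 108 / 1000
= 11.2369 mGal

11.2369


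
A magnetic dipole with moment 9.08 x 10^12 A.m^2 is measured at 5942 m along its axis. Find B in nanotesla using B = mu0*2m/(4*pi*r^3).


m = 9.08 x 10^12 = 9080000000000 A.m^2
2m = 18160000000000 A.m^2
r^3 = 5942^3 = 209796356888
B = (4pi*10^-7) * 18160000000000 / (4*pi * 209796356888) * 1e9
= 22820529.035676 / 2636378774196.97 * 1e9
= 8656.013 nT

8656.013


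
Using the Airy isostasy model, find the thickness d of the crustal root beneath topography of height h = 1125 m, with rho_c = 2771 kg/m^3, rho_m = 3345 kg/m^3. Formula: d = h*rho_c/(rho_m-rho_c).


rho_m - rho_c = 3345 - 2771 = 574
d = 1125 * 2771 / 574
= 3117375 / 574
= 5430.97 m

5430.97


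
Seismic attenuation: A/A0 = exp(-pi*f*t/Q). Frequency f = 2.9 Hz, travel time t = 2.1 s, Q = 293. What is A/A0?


pi*f*t/Q = pi*2.9*2.1/293 = 0.065298
A/A0 = exp(-0.065298) = 0.936788

0.936788


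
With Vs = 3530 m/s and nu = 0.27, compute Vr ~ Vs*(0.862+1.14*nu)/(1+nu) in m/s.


Numerator factor = 0.862 + 1.14*0.27 = 1.1698
Denominator = 1 + 0.27 = 1.27
Vr = 3530 * 1.1698 / 1.27 = 3251.49 m/s

3251.49


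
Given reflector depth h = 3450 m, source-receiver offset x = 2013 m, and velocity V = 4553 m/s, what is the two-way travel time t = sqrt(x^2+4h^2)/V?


x^2 + 4h^2 = 2013^2 + 4*3450^2 = 4052169 + 47610000 = 51662169
sqrt(51662169) = 7187.64
t = 7187.64 / 4553 = 1.5787 s

1.5787


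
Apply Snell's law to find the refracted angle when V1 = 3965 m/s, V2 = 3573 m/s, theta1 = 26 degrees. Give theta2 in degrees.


sin(theta1) = sin(26 deg) = 0.438371
sin(theta2) = V2/V1 * sin(theta1) = 3573/3965 * 0.438371 = 0.395032
theta2 = arcsin(0.395032) = 23.2679 degrees

23.2679


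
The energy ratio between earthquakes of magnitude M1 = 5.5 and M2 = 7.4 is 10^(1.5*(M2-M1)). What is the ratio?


M2 - M1 = 7.4 - 5.5 = 1.9
1.5 * 1.9 = 2.85
ratio = 10^2.85 = 707.95

707.95


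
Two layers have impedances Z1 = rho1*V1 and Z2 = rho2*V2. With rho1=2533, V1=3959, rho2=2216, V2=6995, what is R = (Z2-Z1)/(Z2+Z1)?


Z1 = 2533 * 3959 = 10028147
Z2 = 2216 * 6995 = 15500920
R = (15500920 - 10028147) / (15500920 + 10028147) = 5472773 / 25529067 = 0.2144

0.2144


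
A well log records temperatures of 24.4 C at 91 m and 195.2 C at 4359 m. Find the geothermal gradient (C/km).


dT = 195.2 - 24.4 = 170.8 C
dz = 4359 - 91 = 4268 m
gradient = dT/dz * 1000 = 170.8/4268 * 1000 = 40.0187 C/km

40.0187


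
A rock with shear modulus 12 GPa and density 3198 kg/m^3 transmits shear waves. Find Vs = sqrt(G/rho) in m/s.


Convert G to Pa: G = 12e9 Pa
Compute G/rho = 12e9 / 3198 = 3752345.2158
Vs = sqrt(3752345.2158) = 1937.1 m/s

1937.1


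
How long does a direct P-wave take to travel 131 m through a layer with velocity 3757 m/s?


t = x / V
= 131 / 3757
= 0.0349 s

0.0349


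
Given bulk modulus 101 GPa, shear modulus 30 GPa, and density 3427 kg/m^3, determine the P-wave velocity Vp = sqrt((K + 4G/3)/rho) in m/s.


First compute the effective modulus:
K + 4G/3 = 101e9 + 4*30e9/3 = 141000000000.0 Pa
Then divide by density:
141000000000.0 / 3427 = 41143857.6014 Pa/(kg/m^3)
Take the square root:
Vp = sqrt(41143857.6014) = 6414.35 m/s

6414.35


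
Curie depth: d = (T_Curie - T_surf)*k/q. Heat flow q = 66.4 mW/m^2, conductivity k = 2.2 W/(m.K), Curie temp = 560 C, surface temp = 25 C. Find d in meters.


T_Curie - T_surf = 560 - 25 = 535 C
Convert q to W/m^2: 66.4 mW/m^2 = 0.0664 W/m^2
d = 535 * 2.2 / 0.0664 = 17725.9 m

17725.9


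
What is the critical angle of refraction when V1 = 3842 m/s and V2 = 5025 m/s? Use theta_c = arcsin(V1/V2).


V1/V2 = 3842/5025 = 0.764577
theta_c = arcsin(0.764577) = 49.8694 degrees

49.8694


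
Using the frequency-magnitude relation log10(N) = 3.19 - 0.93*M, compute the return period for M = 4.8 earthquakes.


log10(N) = 3.19 - 0.93*4.8 = -1.274
N = 10^-1.274 = 0.053211
T = 1/N = 1/0.053211 = 18.7932 years

18.7932


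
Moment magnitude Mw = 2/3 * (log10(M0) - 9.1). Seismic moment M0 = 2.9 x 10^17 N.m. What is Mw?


log10(M0) = log10(2.9 x 10^17) = 17.4624
Mw = 2/3 * (17.4624 - 9.1)
= 2/3 * 8.3624
= 5.57

5.57


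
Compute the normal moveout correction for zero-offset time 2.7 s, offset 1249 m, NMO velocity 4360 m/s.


x/Vnmo = 1249/4360 = 0.286468
(x/Vnmo)^2 = 0.082064
t0^2 = 7.29
sqrt(7.29 + 0.082064) = 2.715154
dt = 2.715154 - 2.7 = 0.015154

0.015154


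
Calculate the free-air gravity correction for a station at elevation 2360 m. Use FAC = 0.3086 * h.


FAC = 0.3086 * h
= 0.3086 * 2360
= 728.296 mGal

728.296


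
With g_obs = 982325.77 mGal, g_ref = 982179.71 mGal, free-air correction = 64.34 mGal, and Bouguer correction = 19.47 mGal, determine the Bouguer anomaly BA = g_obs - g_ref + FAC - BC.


BA = g_obs - g_ref + FAC - BC
= 982325.77 - 982179.71 + 64.34 - 19.47
= 190.93 mGal

190.93


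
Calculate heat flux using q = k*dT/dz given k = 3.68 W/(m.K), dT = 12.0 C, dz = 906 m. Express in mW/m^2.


q = k * dT / dz * 1000
= 3.68 * 12.0 / 906 * 1000
= 0.048742 * 1000
= 48.7417 mW/m^2

48.7417


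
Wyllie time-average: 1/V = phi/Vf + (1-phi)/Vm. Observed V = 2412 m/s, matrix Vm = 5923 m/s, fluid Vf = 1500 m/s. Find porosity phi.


1/V - 1/Vm = 1/2412 - 1/5923 = 0.00024576
1/Vf - 1/Vm = 1/1500 - 1/5923 = 0.00049783
phi = 0.00024576 / 0.00049783 = 0.4937

0.4937


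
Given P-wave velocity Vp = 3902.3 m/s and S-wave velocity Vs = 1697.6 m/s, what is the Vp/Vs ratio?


Vp/Vs = 3902.3 / 1697.6
= 2.2987

2.2987


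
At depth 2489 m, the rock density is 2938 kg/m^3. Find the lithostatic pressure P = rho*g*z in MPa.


P = rho * g * z / 1e6
= 2938 * 9.81 * 2489 / 1e6
= 71737410.42 / 1e6
= 71.7374 MPa

71.7374


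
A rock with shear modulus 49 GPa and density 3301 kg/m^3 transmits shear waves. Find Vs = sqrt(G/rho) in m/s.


Convert G to Pa: G = 49e9 Pa
Compute G/rho = 49e9 / 3301 = 14843986.6707
Vs = sqrt(14843986.6707) = 3852.79 m/s

3852.79


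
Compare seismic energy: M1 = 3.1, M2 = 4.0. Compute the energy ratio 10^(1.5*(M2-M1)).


M2 - M1 = 4.0 - 3.1 = 0.9
1.5 * 0.9 = 1.35
ratio = 10^1.35 = 22.39

22.39


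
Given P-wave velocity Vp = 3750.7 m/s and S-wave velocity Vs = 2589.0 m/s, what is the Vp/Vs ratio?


Vp/Vs = 3750.7 / 2589.0
= 1.4487

1.4487


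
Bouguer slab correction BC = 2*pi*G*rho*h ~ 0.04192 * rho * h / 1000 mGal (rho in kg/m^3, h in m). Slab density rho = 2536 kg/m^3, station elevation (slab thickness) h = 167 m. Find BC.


BC = 0.04192 * rho * h / 1000
= 0.04192 * 2536 * 167 / 1000
= 17.7536 mGal

17.7536


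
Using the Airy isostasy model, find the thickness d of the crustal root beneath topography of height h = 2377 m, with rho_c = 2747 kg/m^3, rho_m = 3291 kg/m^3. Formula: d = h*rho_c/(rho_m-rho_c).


rho_m - rho_c = 3291 - 2747 = 544
d = 2377 * 2747 / 544
= 6529619 / 544
= 12002.98 m

12002.98


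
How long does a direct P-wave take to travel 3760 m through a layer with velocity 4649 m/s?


t = x / V
= 3760 / 4649
= 0.8088 s

0.8088


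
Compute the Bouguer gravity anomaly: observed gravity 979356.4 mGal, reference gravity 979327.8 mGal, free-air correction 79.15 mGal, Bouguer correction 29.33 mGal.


BA = g_obs - g_ref + FAC - BC
= 979356.4 - 979327.8 + 79.15 - 29.33
= 78.42 mGal

78.42


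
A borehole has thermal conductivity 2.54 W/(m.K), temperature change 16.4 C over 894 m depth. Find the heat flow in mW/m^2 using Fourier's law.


q = k * dT / dz * 1000
= 2.54 * 16.4 / 894 * 1000
= 0.046595 * 1000
= 46.5951 mW/m^2

46.5951


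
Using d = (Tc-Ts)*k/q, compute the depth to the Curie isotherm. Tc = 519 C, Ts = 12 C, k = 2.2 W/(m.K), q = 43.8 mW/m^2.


T_Curie - T_surf = 519 - 12 = 507 C
Convert q to W/m^2: 43.8 mW/m^2 = 0.0438 W/m^2
d = 507 * 2.2 / 0.0438 = 25465.75 m

25465.75


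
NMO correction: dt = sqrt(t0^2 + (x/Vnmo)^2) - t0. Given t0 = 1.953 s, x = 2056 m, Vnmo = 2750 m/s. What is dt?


x/Vnmo = 2056/2750 = 0.747636
(x/Vnmo)^2 = 0.55896
t0^2 = 3.814209
sqrt(3.814209 + 0.55896) = 2.091212
dt = 2.091212 - 1.953 = 0.138212

0.138212


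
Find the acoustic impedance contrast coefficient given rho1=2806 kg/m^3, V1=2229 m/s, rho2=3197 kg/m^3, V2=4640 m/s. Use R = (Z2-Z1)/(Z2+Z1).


Z1 = 2806 * 2229 = 6254574
Z2 = 3197 * 4640 = 14834080
R = (14834080 - 6254574) / (14834080 + 6254574) = 8579506 / 21088654 = 0.4068

0.4068


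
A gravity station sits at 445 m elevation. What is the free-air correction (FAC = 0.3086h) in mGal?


FAC = 0.3086 * h
= 0.3086 * 445
= 137.327 mGal

137.327


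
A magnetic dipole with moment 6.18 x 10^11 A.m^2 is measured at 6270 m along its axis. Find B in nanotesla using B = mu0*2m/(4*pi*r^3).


m = 6.18 x 10^11 = 618000000000 A.m^2
2m = 1236000000000 A.m^2
r^3 = 6270^3 = 246491883000
B = (4pi*10^-7) * 1236000000000 / (4*pi * 246491883000) * 1e9
= 1553203.407935 / 3097508355209.26 * 1e9
= 501.4364 nT

501.4364


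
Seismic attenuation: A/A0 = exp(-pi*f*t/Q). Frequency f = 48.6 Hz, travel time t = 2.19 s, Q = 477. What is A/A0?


pi*f*t/Q = pi*48.6*2.19/477 = 0.70099
A/A0 = exp(-0.70099) = 0.496094

0.496094


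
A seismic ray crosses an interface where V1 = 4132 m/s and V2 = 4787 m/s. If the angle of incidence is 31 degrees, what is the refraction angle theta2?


sin(theta1) = sin(31 deg) = 0.515038
sin(theta2) = V2/V1 * sin(theta1) = 4787/4132 * 0.515038 = 0.596681
theta2 = arcsin(0.596681) = 36.6326 degrees

36.6326


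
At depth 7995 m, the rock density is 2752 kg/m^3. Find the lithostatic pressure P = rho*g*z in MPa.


P = rho * g * z / 1e6
= 2752 * 9.81 * 7995 / 1e6
= 215841974.4 / 1e6
= 215.842 MPa

215.842


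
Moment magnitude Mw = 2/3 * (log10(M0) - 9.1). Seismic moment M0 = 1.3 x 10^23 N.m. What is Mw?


log10(M0) = log10(1.3 x 10^23) = 23.1139
Mw = 2/3 * (23.1139 - 9.1)
= 2/3 * 14.0139
= 9.34

9.34


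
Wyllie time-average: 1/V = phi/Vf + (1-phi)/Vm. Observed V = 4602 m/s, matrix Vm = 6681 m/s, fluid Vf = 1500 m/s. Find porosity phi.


1/V - 1/Vm = 1/4602 - 1/6681 = 6.762e-05
1/Vf - 1/Vm = 1/1500 - 1/6681 = 0.00051699
phi = 6.762e-05 / 0.00051699 = 0.1308

0.1308


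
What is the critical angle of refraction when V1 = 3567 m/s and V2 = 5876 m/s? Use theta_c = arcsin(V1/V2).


V1/V2 = 3567/5876 = 0.607046
theta_c = arcsin(0.607046) = 37.3762 degrees

37.3762


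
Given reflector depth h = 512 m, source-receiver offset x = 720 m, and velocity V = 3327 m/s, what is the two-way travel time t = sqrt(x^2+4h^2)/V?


x^2 + 4h^2 = 720^2 + 4*512^2 = 518400 + 1048576 = 1566976
sqrt(1566976) = 1251.7891
t = 1251.7891 / 3327 = 0.3763 s

0.3763


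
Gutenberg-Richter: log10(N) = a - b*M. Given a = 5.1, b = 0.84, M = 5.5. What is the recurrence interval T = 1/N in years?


log10(N) = 5.1 - 0.84*5.5 = 0.48
N = 10^0.48 = 3.019952
T = 1/N = 1/3.019952 = 0.3311 years

0.3311


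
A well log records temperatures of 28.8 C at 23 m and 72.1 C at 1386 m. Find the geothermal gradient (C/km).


dT = 72.1 - 28.8 = 43.3 C
dz = 1386 - 23 = 1363 m
gradient = dT/dz * 1000 = 43.3/1363 * 1000 = 31.7682 C/km

31.7682


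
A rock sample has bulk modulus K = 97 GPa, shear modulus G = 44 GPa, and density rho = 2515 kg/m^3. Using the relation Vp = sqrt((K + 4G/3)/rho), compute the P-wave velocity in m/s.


First compute the effective modulus:
K + 4G/3 = 97e9 + 4*44e9/3 = 155666666666.67 Pa
Then divide by density:
155666666666.67 / 2515 = 61895294.8973 Pa/(kg/m^3)
Take the square root:
Vp = sqrt(61895294.8973) = 7867.36 m/s

7867.36


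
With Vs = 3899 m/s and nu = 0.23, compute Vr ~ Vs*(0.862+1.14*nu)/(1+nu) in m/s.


Numerator factor = 0.862 + 1.14*0.23 = 1.1242
Denominator = 1 + 0.23 = 1.23
Vr = 3899 * 1.1242 / 1.23 = 3563.62 m/s

3563.62


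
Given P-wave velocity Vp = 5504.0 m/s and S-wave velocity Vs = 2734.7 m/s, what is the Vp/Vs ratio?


Vp/Vs = 5504.0 / 2734.7
= 2.0127

2.0127


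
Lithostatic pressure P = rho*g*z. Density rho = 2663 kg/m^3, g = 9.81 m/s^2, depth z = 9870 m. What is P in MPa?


P = rho * g * z / 1e6
= 2663 * 9.81 * 9870 / 1e6
= 257844176.1 / 1e6
= 257.8442 MPa

257.8442


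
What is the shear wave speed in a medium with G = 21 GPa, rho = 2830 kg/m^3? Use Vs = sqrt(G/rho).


Convert G to Pa: G = 21e9 Pa
Compute G/rho = 21e9 / 2830 = 7420494.6996
Vs = sqrt(7420494.6996) = 2724.06 m/s

2724.06


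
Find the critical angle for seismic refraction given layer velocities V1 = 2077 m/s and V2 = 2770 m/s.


V1/V2 = 2077/2770 = 0.749819
theta_c = arcsin(0.749819) = 48.5747 degrees

48.5747


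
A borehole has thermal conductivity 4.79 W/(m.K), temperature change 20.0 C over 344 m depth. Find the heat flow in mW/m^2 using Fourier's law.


q = k * dT / dz * 1000
= 4.79 * 20.0 / 344 * 1000
= 0.278488 * 1000
= 278.4884 mW/m^2

278.4884


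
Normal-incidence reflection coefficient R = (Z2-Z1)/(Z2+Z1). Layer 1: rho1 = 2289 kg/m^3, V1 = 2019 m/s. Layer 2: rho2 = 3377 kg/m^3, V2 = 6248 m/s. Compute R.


Z1 = 2289 * 2019 = 4621491
Z2 = 3377 * 6248 = 21099496
R = (21099496 - 4621491) / (21099496 + 4621491) = 16478005 / 25720987 = 0.6406

0.6406


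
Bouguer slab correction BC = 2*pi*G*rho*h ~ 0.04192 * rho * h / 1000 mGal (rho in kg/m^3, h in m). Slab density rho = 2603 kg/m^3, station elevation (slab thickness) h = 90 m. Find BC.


BC = 0.04192 * rho * h / 1000
= 0.04192 * 2603 * 90 / 1000
= 9.8206 mGal

9.8206


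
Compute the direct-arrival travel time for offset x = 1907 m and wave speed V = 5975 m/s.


t = x / V
= 1907 / 5975
= 0.3192 s

0.3192


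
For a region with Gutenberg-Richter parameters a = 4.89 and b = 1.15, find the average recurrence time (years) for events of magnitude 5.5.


log10(N) = 4.89 - 1.15*5.5 = -1.435
N = 10^-1.435 = 0.036728
T = 1/N = 1/0.036728 = 27.227 years

27.227


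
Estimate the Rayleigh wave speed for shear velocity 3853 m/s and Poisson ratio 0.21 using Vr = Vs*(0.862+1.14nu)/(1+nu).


Numerator factor = 0.862 + 1.14*0.21 = 1.1014
Denominator = 1 + 0.21 = 1.21
Vr = 3853 * 1.1014 / 1.21 = 3507.19 m/s

3507.19


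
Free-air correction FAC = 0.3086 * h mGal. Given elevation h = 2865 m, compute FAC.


FAC = 0.3086 * h
= 0.3086 * 2865
= 884.139 mGal

884.139


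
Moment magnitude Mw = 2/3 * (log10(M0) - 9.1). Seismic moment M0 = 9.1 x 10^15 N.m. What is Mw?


log10(M0) = log10(9.1 x 10^15) = 15.959
Mw = 2/3 * (15.959 - 9.1)
= 2/3 * 6.859
= 4.57

4.57


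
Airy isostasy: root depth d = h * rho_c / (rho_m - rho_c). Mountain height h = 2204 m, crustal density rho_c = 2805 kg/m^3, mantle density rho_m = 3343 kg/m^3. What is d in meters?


rho_m - rho_c = 3343 - 2805 = 538
d = 2204 * 2805 / 538
= 6182220 / 538
= 11491.12 m

11491.12


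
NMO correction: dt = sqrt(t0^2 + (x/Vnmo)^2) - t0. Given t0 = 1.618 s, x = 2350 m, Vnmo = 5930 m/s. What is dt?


x/Vnmo = 2350/5930 = 0.39629
(x/Vnmo)^2 = 0.157046
t0^2 = 2.617924
sqrt(2.617924 + 0.157046) = 1.665824
dt = 1.665824 - 1.618 = 0.047824

0.047824


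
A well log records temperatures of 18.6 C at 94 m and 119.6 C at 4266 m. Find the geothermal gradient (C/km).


dT = 119.6 - 18.6 = 101.0 C
dz = 4266 - 94 = 4172 m
gradient = dT/dz * 1000 = 101.0/4172 * 1000 = 24.209 C/km

24.209


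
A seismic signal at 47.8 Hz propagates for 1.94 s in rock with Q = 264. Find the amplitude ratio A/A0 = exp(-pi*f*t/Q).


pi*f*t/Q = pi*47.8*1.94/264 = 1.103508
A/A0 = exp(-1.103508) = 0.331705

0.331705


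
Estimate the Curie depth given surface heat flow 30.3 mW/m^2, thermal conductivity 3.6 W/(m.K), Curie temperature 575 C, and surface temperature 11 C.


T_Curie - T_surf = 575 - 11 = 564 C
Convert q to W/m^2: 30.3 mW/m^2 = 0.0303 W/m^2
d = 564 * 3.6 / 0.0303 = 67009.9 m

67009.9


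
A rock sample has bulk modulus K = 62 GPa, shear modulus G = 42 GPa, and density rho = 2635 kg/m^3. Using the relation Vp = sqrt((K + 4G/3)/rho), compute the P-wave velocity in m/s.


First compute the effective modulus:
K + 4G/3 = 62e9 + 4*42e9/3 = 118000000000.0 Pa
Then divide by density:
118000000000.0 / 2635 = 44781783.6812 Pa/(kg/m^3)
Take the square root:
Vp = sqrt(44781783.6812) = 6691.92 m/s

6691.92


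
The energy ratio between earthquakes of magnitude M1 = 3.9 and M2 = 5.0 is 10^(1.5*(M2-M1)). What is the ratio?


M2 - M1 = 5.0 - 3.9 = 1.1
1.5 * 1.1 = 1.65
ratio = 10^1.65 = 44.67

44.67


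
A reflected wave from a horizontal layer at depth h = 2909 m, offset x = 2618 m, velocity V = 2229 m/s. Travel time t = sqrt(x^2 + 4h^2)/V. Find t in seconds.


x^2 + 4h^2 = 2618^2 + 4*2909^2 = 6853924 + 33849124 = 40703048
sqrt(40703048) = 6379.894
t = 6379.894 / 2229 = 2.8622 s

2.8622
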